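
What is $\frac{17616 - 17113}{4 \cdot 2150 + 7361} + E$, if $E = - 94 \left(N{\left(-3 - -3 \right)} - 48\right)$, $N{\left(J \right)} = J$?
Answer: $\frac{72016535}{15961} \approx 4512.0$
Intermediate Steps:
$E = 4512$ ($E = - 94 \left(\left(-3 - -3\right) - 48\right) = - 94 \left(\left(-3 + 3\right) - 48\right) = - 94 \left(0 - 48\right) = \left(-94\right) \left(-48\right) = 4512$)
$\frac{17616 - 17113}{4 \cdot 2150 + 7361} + E = \frac{17616 - 17113}{4 \cdot 2150 + 7361} + 4512 = \frac{503}{8600 + 7361} + 4512 = \frac{503}{15961} + 4512 = \frac{72016535}{15961}$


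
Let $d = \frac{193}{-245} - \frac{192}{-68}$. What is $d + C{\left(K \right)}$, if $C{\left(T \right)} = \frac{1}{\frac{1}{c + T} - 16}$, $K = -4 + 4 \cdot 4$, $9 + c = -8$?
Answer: $\frac{665974}{337365} \approx 1.974$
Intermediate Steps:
$c = -17$ ($c = -9 - 8 = -17$)
$K = 12$ ($K = -4 + 16 = 12$)
$C{\left(T \right)} = \frac{1}{-16 + \frac{1}{-17 + T}}$ ($C{\left(T \right)} = \frac{1}{\frac{1}{-17 + T} - 16} = \frac{1}{-16 + \frac{1}{-17 + T}}$)
$d = \frac{8479}{4165}$ ($d = 193 \left(- \frac{1}{245}\right) - - \frac{48}{17} = - \frac{193}{245} + \frac{48}{17} = \frac{8479}{4165} \approx 2.0358$)
$d + C{\left(K \right)} = \frac{8479}{4165} + \frac{17 - 12}{-273 + 16 \cdot 12} = \frac{8479}{4165} + \frac{17 - 12}{-273 + 192} = \frac{8479}{4165} + \frac{1}{-81} \cdot 5 = \frac{8479}{4165} - \frac{5}{81} = \frac{665974}{337365}$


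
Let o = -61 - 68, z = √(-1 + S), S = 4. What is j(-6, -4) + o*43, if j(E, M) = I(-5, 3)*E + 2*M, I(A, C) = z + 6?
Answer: -5591 - 6*√3 ≈ -5601.4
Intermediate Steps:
z = √3 (z = √(-1 + 4) = √3 ≈ 1.7320)
o = -129
I(A, C) = 6 + √3 (I(A, C) = √3 + 6 = 6 + √3)
j(E, M) = 2*M + E*(6 + √3) (j(E, M) = (6 + √3)*E + 2*M = E*(6 + √3) + 2*M = 2*M + E*(6 + √3))
j(-6, -4) + o*43 = (2*(-4) - 6*(6 + √3)) - 129*43 = (-8 + (-36 - 6*√3)) - 5547 = (-44 - 6*√3) - 5547 = -5591 - 6*√3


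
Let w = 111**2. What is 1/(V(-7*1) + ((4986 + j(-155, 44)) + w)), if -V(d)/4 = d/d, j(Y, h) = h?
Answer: 1/17347 ≈ 5.7647e-5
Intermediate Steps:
w = 12321
V(d) = -4 (V(d) = -4*d/d = -4*1 = -4)
1/(V(-7*1) + ((4986 + j(-155, 44)) + w)) = 1/(-4 + ((4986 + 44) + 12321)) = 1/(-4 + (5030 + 12321)) = 1/(-4 + 17351) = 1/17347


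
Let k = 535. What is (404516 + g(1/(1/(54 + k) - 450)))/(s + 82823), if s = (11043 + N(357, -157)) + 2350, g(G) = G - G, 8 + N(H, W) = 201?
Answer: 404516/96409 ≈ 4.1958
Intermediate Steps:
N(H, W) = 193 (N(H, W) = -8 + 201 = 193)
g(G) = 0
s = 13586 (s = (11043 + 193) + 2350 = 11236 + 2350 = 13586)
(404516 + g(1/(1/(54 + k) - 450)))/(s + 82823) = (404516 + 0)/(13586 + 82823) = 404516/96409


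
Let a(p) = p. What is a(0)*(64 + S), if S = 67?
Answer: 0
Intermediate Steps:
a(0)*(64 + S) = 0*(64 + 67) = 0*131 = 0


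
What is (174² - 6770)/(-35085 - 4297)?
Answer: -1679/2813 ≈ -0.59687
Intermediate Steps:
(174² - 6770)/(-35085 - 4297) = (30276 - 6770)/(-39382) = 23506*(-1/39382) = -1679/2813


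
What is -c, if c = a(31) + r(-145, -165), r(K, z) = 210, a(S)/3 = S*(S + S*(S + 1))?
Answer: -95349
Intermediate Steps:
a(S) = 3*S*(S + S*(1 + S)) (a(S) = 3*(S*(S + S*(S + 1))) = 3*(S*(S + S*(1 + S))) = 3*S*(S + S*(1 + S)))
c = 95349 (c = 3*31²*(2 + 31) + 210 = 3*961*33 + 210 = 95139 + 210 = 95349)
-c = -1*95349 = -95349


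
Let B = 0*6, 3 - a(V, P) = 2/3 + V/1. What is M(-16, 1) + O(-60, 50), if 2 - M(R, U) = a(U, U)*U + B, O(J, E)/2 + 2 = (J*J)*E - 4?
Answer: 1079966/3 ≈ 3.5999e+5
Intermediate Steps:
a(V, P) = 7/3 - V (a(V, P) = 3 - (2/3 + V/1) = 3 - (2*(1/3) + V*1) = 3 - (2/3 + V) = 3 + (-2/3 - V) = 7/3 - V)
B = 0
O(J, E) = -12 + 2*E*J**2 (O(J, E) = -4 + 2*((J*J)*E - 4) = -4 + 2*(J**2*E - 4) = -4 + 2*(E*J**2 - 4) = -4 + 2*(-4 + E*J**2) = -4 + (-8 + 2*E*J**2) = -12 + 2*E*J**2)
M(R, U) = 2 - U*(7/3 - U) (M(R, U) = 2 - ((7/3 - U)*U + 0) = 2 - (U*(7/3 - U) + 0) = 2 - U*(7/3 - U))
M(-16, 1) + O(-60, 50) = (2 + (1/3)*1*(-7 + 3*1)) + (-12 + 2*50*(-60)**2) = (2 + (1/3)*1*(-7 + 3)) + (-12 + 2*50*3600) = (2 + (1/3)*1*(-4)) + (-12 + 360000) = (2 - 4/3) + 359988 = 2/3 + 359988 = 1079966/3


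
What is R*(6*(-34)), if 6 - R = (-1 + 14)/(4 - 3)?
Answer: 1428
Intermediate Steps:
R = -7 (R = 6 - (-1 + 14)/(4 - 3) = 6 - 13/1 = 6 - 13 = -7)
R*(6*(-34)) = -42*(-34) = -7*(-204) = 1428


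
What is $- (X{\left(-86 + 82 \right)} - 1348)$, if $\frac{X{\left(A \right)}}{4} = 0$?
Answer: $1348$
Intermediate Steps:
$X{\left(A \right)} = 0$ ($X{\left(A \right)} = 4 \cdot 0 = 0$)
$- (X{\left(-86 + 82 \right)} - 1348) = - (0 - 1348) = \left(-1\right) \left(-1348\right) = 1348$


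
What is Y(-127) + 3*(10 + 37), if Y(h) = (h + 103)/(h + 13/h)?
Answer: 1139535/8071 ≈ 141.19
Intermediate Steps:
Y(h) = (103 + h)/(h + 13/h)
Y(-127) + 3*(10 + 37) = -127*(103 - 127)/(13 + (-127)**2) + 3*(10 + 37) = -127*(-24)/(13 + 16129) + 3*47 = -127*(-24)/16142 + 141 = -127*1/16142*(-24) + 141 = 1524/8071 + 141 = 1139535/8071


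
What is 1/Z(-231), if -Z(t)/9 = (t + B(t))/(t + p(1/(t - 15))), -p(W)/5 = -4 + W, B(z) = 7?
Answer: -51901/495936 ≈ -0.10465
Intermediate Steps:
p(W) = 20 - 5*W (p(W) = -5*(-4 + W) = 20 - 5*W)
Z(t) = -9*(7 + t)/(20 + t - 5/(-15 + t)) (Z(t) = -9*(t + 7)/(t + (20 - 5/(t - 15))) = -9*(7 + t)/(t + (20 - 5/(-15 + t))) = -9*(7 + t)/(20 + t - 5/(-15 + t)))
1/Z(-231) = 1/(9*(105 - 1*(-231)² + 8*(-231))/(-305 + (-231)² + 5*(-231))) = 1/(9*(105 - 1*53361 - 1848)/(-305 + 53361 - 1155)) = 1/(9*(105 - 53361 - 1848)/51901) = 1/(9*(1/51901)*(-55104)) = 1/(-495936/51901) = -51901/495936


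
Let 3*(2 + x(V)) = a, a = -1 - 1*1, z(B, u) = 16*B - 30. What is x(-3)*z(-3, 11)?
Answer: 208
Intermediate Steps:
z(B, u) = -30 + 16*B
a = -2 (a = -1 - 1 = -2)
x(V) = -8/3 (x(V) = -2 + (⅓)*(-2) = -2 - ⅔ = -8/3)
x(-3)*z(-3, 11) = -8*(-30 + 16*(-3))/3 = -8*(-30 - 48)/3 = -8/3*(-78) = 208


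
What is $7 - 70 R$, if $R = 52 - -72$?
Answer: $-8673$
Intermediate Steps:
$R = 124$ ($R = 52 + 72 = 124$)
$7 - 70 R = 7 - 8680 = -8673$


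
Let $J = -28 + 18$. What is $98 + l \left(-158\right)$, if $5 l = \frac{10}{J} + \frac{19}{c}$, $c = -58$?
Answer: $\frac{20293}{145} \approx 139.95$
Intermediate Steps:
$J = -10$
$l = - \frac{77}{290}$ ($l = \frac{\frac{10}{-10} + \frac{19}{-58}}{5} = \frac{10 \left(- \frac{1}{10}\right) + 19 \left(- \frac{1}{58}\right)}{5} = \frac{-1 - \frac{19}{58}}{5} = \frac{1}{5} \left(- \frac{77}{58}\right) = - \frac{77}{290} \approx -0.26552$)
$98 + l \left(-158\right) = 98 - - \frac{6083}{145} = 98 + \frac{6083}{145} = \frac{20293}{145}$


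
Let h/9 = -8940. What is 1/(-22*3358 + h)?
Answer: -1/154336 ≈ -6.4794e-6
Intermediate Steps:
h = -80460 (h = 9*(-8940) = -80460)
1/(-22*3358 + h) = 1/(-22*3358 - 80460) = 1/(-73876 - 80460) = 1/(-154336) = -1/154336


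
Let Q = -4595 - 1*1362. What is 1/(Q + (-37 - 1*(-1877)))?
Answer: -1/4117 ≈ -0.00024290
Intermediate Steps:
Q = -5957 (Q = -4595 - 1362 = -5957)
1/(Q + (-37 - 1*(-1877))) = 1/(-5957 + (-37 - 1*(-1877))) = 1/(-5957 + (-37 + 1877)) = 1/(-5957 + 1840) = 1/(-4117) = -1/4117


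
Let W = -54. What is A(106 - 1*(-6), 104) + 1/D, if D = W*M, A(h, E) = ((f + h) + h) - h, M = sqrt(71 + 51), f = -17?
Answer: 95 - sqrt(122)/6588 ≈ 94.998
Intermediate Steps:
M = sqrt(122) ≈ 11.045
A(h, E) = -17 + h (A(h, E) = ((-17 + h) + h) - h = (-17 + 2*h) - h = -17 + h)
D = -54*sqrt(122) ≈ -596.45
A(106 - 1*(-6), 104) + 1/D = (-17 + (106 - 1*(-6))) + 1/(-54*sqrt(122)) = (-17 + (106 + 6)) - sqrt(122)/6588 = (-17 + 112) - sqrt(122)/6588 = 95 - sqrt(122)/6588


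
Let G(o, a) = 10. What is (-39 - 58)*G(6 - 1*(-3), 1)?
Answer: -970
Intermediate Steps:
(-39 - 58)*G(6 - 1*(-3), 1) = (-39 - 58)*10 = -97*10 = -970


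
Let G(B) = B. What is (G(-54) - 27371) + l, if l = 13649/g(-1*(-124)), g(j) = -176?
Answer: -4840449/176 ≈ -27503.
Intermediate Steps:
l = -13649/176 (l = 13649/(-176) = 13649*(-1/176) = -13649/176 ≈ -77.551)
(G(-54) - 27371) + l = (-54 - 27371) - 13649/176 = -27425 - 13649/176 = -4840449/176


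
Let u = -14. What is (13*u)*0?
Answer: 0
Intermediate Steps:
(13*u)*0 = (13*(-14))*0 = -182*0 = 0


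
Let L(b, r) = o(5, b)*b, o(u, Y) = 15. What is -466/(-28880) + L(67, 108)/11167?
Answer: 17114111/161251480 ≈ 0.10613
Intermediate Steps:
L(b, r) = 15*b
-466/(-28880) + L(67, 108)/11167 = -466/(-28880) + (15*67)/11167 = -466*(-1/28880) + 1005*(1/11167) = 233/14440 + 1005/11167 = 17114111/161251480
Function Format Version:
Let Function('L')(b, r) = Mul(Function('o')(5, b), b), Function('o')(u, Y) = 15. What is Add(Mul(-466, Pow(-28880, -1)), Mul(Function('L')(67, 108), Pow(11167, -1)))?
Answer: Rational(17114111, 161251480) ≈ 0.10613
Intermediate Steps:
Function('L')(b, r) = Mul(15, b)
Add(Mul(-466, Pow(-28880, -1)), Mul(Function('L')(67, 108), Pow(11167, -1))) = Add(Mul(-466, Pow(-28880, -1)), Mul(Mul(15, 67), Pow(11167, -1))) = Add(Mul(-466, Rational(-1, 28880)), Mul(1005, Rational(1, 11167))) = Add(Rational(233, 14440), Rational(1005, 11167)) = Rational(17114111, 161251480)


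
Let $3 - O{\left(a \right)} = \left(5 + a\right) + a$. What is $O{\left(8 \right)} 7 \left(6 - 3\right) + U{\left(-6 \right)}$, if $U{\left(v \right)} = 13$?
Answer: $-365$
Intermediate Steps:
$O{\left(a \right)} = -2 - 2 a$ ($O{\left(a \right)} = 3 - \left(\left(5 + a\right) + a\right) = 3 - \left(5 + 2 a\right) = -2 - 2 a$)
$O{\left(8 \right)} 7 \left(6 - 3\right) + U{\left(-6 \right)} = \left(-2 - 16\right) 7 \left(6 - 3\right) + 13 = \left(-2 - 16\right) 7 \cdot 3 + 13 = \left(-18\right) 21 + 13 = -378 + 13 = -365$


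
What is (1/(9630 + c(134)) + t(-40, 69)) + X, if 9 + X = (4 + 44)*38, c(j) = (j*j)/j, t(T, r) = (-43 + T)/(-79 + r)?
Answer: 89013511/48820 ≈ 1823.3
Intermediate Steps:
t(T, r) = (-43 + T)/(-79 + r)
c(j) = j (c(j) = j²/j = j)
X = 1815 (X = -9 + (4 + 44)*38 = -9 + 48*38 = -9 + 1824 = 1815)
(1/(9630 + c(134)) + t(-40, 69)) + X = (1/(9630 + 134) + (-43 - 40)/(-79 + 69)) + 1815 = (1/9764 - 83/(-10)) + 1815 = (1/9764 - ⅒*(-83)) + 1815 = (1/9764 + 83/10) + 1815 = 405211/48820 + 1815 = 89013511/48820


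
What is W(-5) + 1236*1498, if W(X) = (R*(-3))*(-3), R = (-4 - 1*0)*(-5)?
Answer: 1851708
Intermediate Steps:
R = 20 (R = (-4 + 0)*(-5) = -4*(-5) = 20)
W(X) = 180 (W(X) = (20*(-3))*(-3) = -60*(-3) = 180)
W(-5) + 1236*1498 = 180 + 1236*1498 = 180 + 1851528 = 1851708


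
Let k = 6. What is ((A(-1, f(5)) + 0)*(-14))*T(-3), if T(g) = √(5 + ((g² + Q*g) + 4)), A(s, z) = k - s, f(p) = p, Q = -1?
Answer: -98*√21 ≈ -449.09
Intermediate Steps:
A(s, z) = 6 - s
T(g) = √(9 + g² - g) (T(g) = √(5 + ((g² - g) + 4)) = √(5 + (4 + g² - g)) = √(9 + g² - g))
((A(-1, f(5)) + 0)*(-14))*T(-3) = (((6 - 1*(-1)) + 0)*(-14))*√(9 + (-3)² - 1*(-3)) = (((6 + 1) + 0)*(-14))*√(9 + 9 + 3) = ((7 + 0)*(-14))*√21 = (7*(-14))*√21 = -98*√21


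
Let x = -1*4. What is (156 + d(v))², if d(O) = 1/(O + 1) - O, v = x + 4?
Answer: 24649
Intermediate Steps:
x = -4
v = 0 (v = -4 + 4 = 0)
d(O) = 1/(1 + O) - O
(156 + d(v))² = (156 + (1 - 1*0 - 1*0²)/(1 + 0))² = (156 + (1 + 0 - 1*0)/1)² = (156 + 1*(1 + 0 + 0))² = (156 + 1*1)² = (156 + 1)² = 157² = 24649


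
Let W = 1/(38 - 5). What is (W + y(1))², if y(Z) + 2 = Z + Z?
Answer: 1/1089 ≈ 0.00091827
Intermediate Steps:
y(Z) = -2 + 2*Z (y(Z) = -2 + (Z + Z) = -2 + 2*Z)
W = 1/33 ≈ 0.030303
(W + y(1))² = (1/33 + (-2 + 2*1))² = (1/33 + (-2 + 2))² = (1/33 + 0)² = (1/33)² = 1/1089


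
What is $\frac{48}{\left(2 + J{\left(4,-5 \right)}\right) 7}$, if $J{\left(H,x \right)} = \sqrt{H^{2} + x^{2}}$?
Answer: $- \frac{96}{259} + \frac{48 \sqrt{41}}{259} \approx 0.81602$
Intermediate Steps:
$\frac{48}{\left(2 + J{\left(4,-5 \right)}\right) 7} = \frac{48}{\left(2 + \sqrt{4^{2} + \left(-5\right)^{2}}\right) 7} = \frac{48}{\left(2 + \sqrt{16 + 25}\right) 7} = \frac{48}{\left(2 + \sqrt{41}\right) 7} = \frac{48}{14 + 7 \sqrt{41}}$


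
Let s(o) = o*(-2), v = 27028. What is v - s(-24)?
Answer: 26980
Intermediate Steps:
s(o) = -2*o
v - s(-24) = 27028 - (-2)*(-24) = 27028 - 1*48 = 27028 - 48 = 26980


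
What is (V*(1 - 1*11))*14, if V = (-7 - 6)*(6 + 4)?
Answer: 18200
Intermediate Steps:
V = -130 (V = -13*10 = -130)
(V*(1 - 1*11))*14 = -130*(1 - 1*11)*14 = -130*(1 - 11)*14 = -130*(-10)*14 = 1300*14 = 18200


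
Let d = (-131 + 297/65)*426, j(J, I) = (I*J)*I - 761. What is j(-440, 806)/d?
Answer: 18579639065/3500868 ≈ 5307.1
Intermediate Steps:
j(J, I) = -761 + J*I² (j(J, I) = J*I² - 761 = -761 + J*I²)
d = -3500868/65 (d = (-131 + 297*(1/65))*426 = (-131 + 297/65)*426 = -8218/65*426 = -3500868/65 ≈ -53860.)
j(-440, 806)/d = (-761 - 440*806²)/(-3500868/65) = (-761 - 440*649636)*(-65/3500868) = (-761 - 285839840)*(-65/3500868) = -285840601*(-65/3500868) = 18579639065/3500868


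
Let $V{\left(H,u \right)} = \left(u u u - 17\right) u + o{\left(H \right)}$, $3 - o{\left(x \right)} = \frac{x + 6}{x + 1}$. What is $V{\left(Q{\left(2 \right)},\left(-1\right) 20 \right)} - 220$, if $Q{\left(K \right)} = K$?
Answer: $\frac{480361}{3} \approx 1.6012 \cdot 10^{5}$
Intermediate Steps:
$o{\left(x \right)} = 3 - \frac{6 + x}{1 + x}$ ($o{\left(x \right)} = 3 - \frac{x + 6}{x + 1} = 3 - \frac{6 + x}{1 + x}$)
$V{\left(H,u \right)} = u \left(-17 + u^{3}\right) + \frac{-3 + 2 H}{1 + H}$ ($V{\left(H,u \right)} = \left(u u u - 17\right) u + \frac{-3 + 2 H}{1 + H} = \left(u^{2} u - 17\right) u + \frac{-3 + 2 H}{1 + H} = \left(u^{3} - 17\right) u + \frac{-3 + 2 H}{1 + H} = \left(-17 + u^{3}\right) u + \frac{-3 + 2 H}{1 + H} = u \left(-17 + u^{3}\right) + \frac{-3 + 2 H}{1 + H}$)
$V{\left(Q{\left(2 \right)},\left(-1\right) 20 \right)} - 220 = \frac{-3 + 2 \cdot 2 + \left(-1\right) 20 \left(1 + 2\right) \left(-17 + \left(\left(-1\right) 20\right)^{3}\right)}{1 + 2} - 220 = \frac{-3 + 4 - 60 \left(-17 + \left(-20\right)^{3}\right)}{3} - 220 = \frac{-3 + 4 - 60 \left(-17 - 8000\right)}{3} - 220 = \frac{-3 + 4 - 60 \left(-8017\right)}{3} - 220 = \frac{-3 + 4 + 481020}{3} - 220 = \frac{1}{3} \cdot 481021 - 220 = \frac{481021}{3} - 220 = \frac{480361}{3}$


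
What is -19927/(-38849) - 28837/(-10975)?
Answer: 1338987438/426367775 ≈ 3.1405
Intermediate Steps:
-19927/(-38849) - 28837/(-10975) = -19927*(-1/38849) - 28837*(-1/10975) = 19927/38849 + 28837/10975 = 1338987438/426367775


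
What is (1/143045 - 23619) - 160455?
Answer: -26330865329/143045 ≈ -1.8407e+5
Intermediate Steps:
(1/143045 - 23619) - 160455 = -3378579854/143045 - 160455 = -26330865329/143045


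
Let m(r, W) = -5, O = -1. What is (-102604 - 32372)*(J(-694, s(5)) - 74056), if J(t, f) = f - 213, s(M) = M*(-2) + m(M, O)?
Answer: 10026557184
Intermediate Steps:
s(M) = -5 - 2*M (s(M) = M*(-2) - 5 = -2*M - 5 = -5 - 2*M)
J(t, f) = -213 + f
(-102604 - 32372)*(J(-694, s(5)) - 74056) = (-102604 - 32372)*((-213 + (-5 - 2*5)) - 74056) = -134976*((-213 + (-5 - 10)) - 74056) = -134976*((-213 - 15) - 74056) = -134976*(-228 - 74056) = -134976*(-74284) = 10026557184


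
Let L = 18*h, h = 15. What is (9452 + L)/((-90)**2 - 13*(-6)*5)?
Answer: 4861/4245 ≈ 1.1451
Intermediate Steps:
L = 270 (L = 18*15 = 270)
(9452 + L)/((-90)**2 - 13*(-6)*5) = (9452 + 270)/((-90)**2 - 13*(-6)*5) = 9722/(8100 + 78*5) = 9722/(8100 + 390) = 9722/8490 = 9722*(1/8490) = 4861/4245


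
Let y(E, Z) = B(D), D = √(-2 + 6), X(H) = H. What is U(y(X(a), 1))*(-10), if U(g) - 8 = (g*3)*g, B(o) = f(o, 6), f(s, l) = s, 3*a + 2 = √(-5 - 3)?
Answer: -200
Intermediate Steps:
a = -⅔ + 2*I*√2/3 (a = -⅔ + √(-5 - 3)/3 = -⅔ + √(-8)/3 = -⅔ + (2*I*√2)/3 = -⅔ + 2*I*√2/3 ≈ -0.66667 + 0.94281*I)
D = 2 (D = √4 = 2)
B(o) = o
y(E, Z) = 2
U(g) = 8 + 3*g² (U(g) = 8 + (g*3)*g = 8 + (3*g)*g = 8 + 3*g²)
U(y(X(a), 1))*(-10) = (8 + 3*2²)*(-10) = (8 + 3*4)*(-10) = (8 + 12)*(-10) = 20*(-10) = -200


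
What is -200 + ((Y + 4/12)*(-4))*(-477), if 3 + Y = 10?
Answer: 13792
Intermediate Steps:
Y = 7 (Y = -3 + 10 = 7)
-200 + ((Y + 4/12)*(-4))*(-477) = -200 + ((7 + 4/12)*(-4))*(-477) = -200 + ((7 + 4*(1/12))*(-4))*(-477) = -200 + ((7 + 1/3)*(-4))*(-477) = -200 + ((22/3)*(-4))*(-477) = -200 - 88/3*(-477) = -200 + 13992 = 13792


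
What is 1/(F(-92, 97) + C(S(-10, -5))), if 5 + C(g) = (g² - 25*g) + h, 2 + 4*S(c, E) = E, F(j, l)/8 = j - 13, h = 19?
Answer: -16/12467 ≈ -0.0012834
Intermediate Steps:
F(j, l) = -104 + 8*j (F(j, l) = 8*(j - 13) = 8*(-13 + j) = -104 + 8*j)
S(c, E) = -½ + E/4
C(g) = 14 + g² - 25*g (C(g) = -5 + ((g² - 25*g) + 19) = -5 + (19 + g² - 25*g) = 14 + g² - 25*g)
1/(F(-92, 97) + C(S(-10, -5))) = 1/((-104 + 8*(-92)) + (14 + (-½ + (¼)*(-5))² - 25*(-½ + (¼)*(-5)))) = 1/((-104 - 736) + (14 + (-½ - 5/4)² - 25*(-½ - 5/4))) = 1/(-840 + (14 + (-7/4)² - 25*(-7/4))) = 1/(-840 + (14 + 49/16 + 175/4)) = 1/(-840 + 973/16) = 1/(-12467/16) = -16/12467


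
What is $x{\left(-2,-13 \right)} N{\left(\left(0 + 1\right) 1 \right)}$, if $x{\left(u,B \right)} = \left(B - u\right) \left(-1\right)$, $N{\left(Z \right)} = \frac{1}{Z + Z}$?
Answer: $\frac{11}{2} \approx 5.5$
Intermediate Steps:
$N{\left(Z \right)} = \frac{1}{2 Z}$
$x{\left(u,B \right)} = u - B$
$x{\left(-2,-13 \right)} N{\left(\left(0 + 1\right) 1 \right)} = \left(-2 - -13\right) \frac{1}{2 \left(0 + 1\right) 1} = \left(-2 + 13\right) \frac{1}{2 \cdot 1 \cdot 1} = 11 \frac{1}{2 \cdot 1} = 11 \cdot \frac{1}{2} \cdot 1 = 11 \cdot \frac{1}{2} = \frac{11}{2}$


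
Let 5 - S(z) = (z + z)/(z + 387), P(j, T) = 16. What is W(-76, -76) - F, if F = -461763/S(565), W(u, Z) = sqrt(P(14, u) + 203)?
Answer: 73266396/605 + sqrt(219) ≈ 1.2112e+5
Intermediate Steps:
S(z) = 5 - 2*z/(387 + z) (S(z) = 5 - (z + z)/(z + 387) = 5 - 2*z/(387 + z))
W(u, Z) = sqrt(219) (W(u, Z) = sqrt(16 + 203) = sqrt(219))
F = -73266396/605 (F = -461763*(387 + 565)/(3*(645 + 565)) = -461763/(3*1210/952) = -461763/(3*(1/952)*1210) = -461763/1815/476 = -461763*476/1815 = -73266396/605 ≈ -1.2110e+5)
W(-76, -76) - F = sqrt(219) - 1*(-73266396/605) = sqrt(219) + 73266396/605 = 73266396/605 + sqrt(219)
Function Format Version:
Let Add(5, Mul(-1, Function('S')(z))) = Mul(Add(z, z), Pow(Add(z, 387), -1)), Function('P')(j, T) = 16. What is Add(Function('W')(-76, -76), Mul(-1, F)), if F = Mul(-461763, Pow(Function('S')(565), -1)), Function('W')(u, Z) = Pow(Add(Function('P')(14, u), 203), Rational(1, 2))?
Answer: Add(Rational(73266396, 605), Pow(219, Rational(1, 2))) ≈ 1.2112e+5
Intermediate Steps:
Function('S')(z) = Add(5, Mul(-2, z, Pow(Add(387, z), -1))) (Function('S')(z) = Add(5, Mul(-1, Mul(Add(z, z), Pow(Add(z, 387), -1)))) = Add(5, Mul(-1, Mul(Mul(2, z), Pow(Add(387, z), -1)))) = Add(5, Mul(-1, Mul(2, z, Pow(Add(387, z), -1)))) = Add(5, Mul(-2, z, Pow(Add(387, z), -1))))
Function('W')(u, Z) = Pow(219, Rational(1, 2)) (Function('W')(u, Z) = Pow(Add(16, 203), Rational(1, 2)) = Pow(219, Rational(1, 2)))
F = Rational(-73266396, 605) (F = Mul(-461763, Pow(Mul(3, Pow(Add(387, 565), -1), Add(645, 565)), -1)) = Mul(-461763, Pow(Mul(3, Pow(952, -1), 1210), -1)) = Mul(-461763, Pow(Mul(3, Rational(1, 952), 1210), -1)) = Mul(-461763, Pow(Rational(1815, 476), -1)) = Mul(-461763, Rational(476, 1815)) = Rational(-73266396, 605) ≈ -1.2110e+5)
Add(Function('W')(-76, -76), Mul(-1, F)) = Add(Pow(219, Rational(1, 2)), Mul(-1, Rational(-73266396, 605))) = Add(Pow(219, Rational(1, 2)), Rational(73266396, 605)) = Add(Rational(73266396, 605), Pow(219, Rational(1, 2)))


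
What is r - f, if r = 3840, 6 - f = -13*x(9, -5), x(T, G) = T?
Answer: 3717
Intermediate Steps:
f = 123 (f = 6 - (-13)*9 = 6 - 1*(-117) = 6 + 117 = 123)
r - f = 3840 - 1*123 = 3840 - 123 = 3717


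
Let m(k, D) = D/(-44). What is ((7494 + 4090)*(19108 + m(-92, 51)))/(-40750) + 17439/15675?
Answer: -23124628317/4258375 ≈ -5430.4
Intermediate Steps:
m(k, D) = -D/44 (m(k, D) = D*(-1/44) = -D/44)
((7494 + 4090)*(19108 + m(-92, 51)))/(-40750) + 17439/15675 = ((7494 + 4090)*(19108 - 1/44*51))/(-40750) + 17439/15675 = (11584*(19108 - 51/44))*(-1/40750) + 17439*(1/15675) = (11584*(840701/44))*(-1/40750) + 5813/5225 = (2434670096/11)*(-1/40750) + 5813/5225 = -1217335048/224125 + 5813/5225 = -23124628317/4258375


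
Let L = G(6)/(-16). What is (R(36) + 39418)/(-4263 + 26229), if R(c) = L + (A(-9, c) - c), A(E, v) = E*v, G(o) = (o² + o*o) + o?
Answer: 312425/175728 ≈ 1.7779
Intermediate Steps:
G(o) = o + 2*o² (G(o) = (o² + o²) + o = 2*o² + o = o + 2*o²)
L = -39/8 (L = (6*(1 + 2*6))/(-16) = (6*(1 + 12))*(-1/16) = (6*13)*(-1/16) = 78*(-1/16) = -39/8 ≈ -4.8750)
R(c) = -39/8 - 10*c (R(c) = -39/8 + (-9*c - c) = -39/8 - 10*c)
(R(36) + 39418)/(-4263 + 26229) = ((-39/8 - 10*36) + 39418)/(-4263 + 26229) = ((-39/8 - 360) + 39418)/21966 = (-2919/8 + 39418)*(1/21966) = (312425/8)*(1/21966) = 312425/175728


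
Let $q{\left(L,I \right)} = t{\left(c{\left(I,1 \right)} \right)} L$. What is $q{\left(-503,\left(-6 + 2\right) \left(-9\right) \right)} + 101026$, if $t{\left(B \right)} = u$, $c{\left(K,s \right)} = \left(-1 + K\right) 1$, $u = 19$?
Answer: $91469$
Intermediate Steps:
$c{\left(K,s \right)} = -1 + K$
$t{\left(B \right)} = 19$
$q{\left(L,I \right)} = 19 L$
$q{\left(-503,\left(-6 + 2\right) \left(-9\right) \right)} + 101026 = 19 \left(-503\right) + 101026 = -9557 + 101026 = 91469$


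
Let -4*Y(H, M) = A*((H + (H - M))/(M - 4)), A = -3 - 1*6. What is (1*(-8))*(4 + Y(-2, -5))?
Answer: -30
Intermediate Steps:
A = -9 (A = -3 - 6 = -9)
Y(H, M) = 9*(-M + 2*H)/(4*(-4 + M)) (Y(H, M) = -(-9)*(H + (H - M))/(M - 4)/4 = -(-9)*(-M + 2*H)/(-4 + M)/4 = -(-9)*(-M + 2*H)/(4*(-4 + M)) = 9*(-M + 2*H)/(4*(-4 + M)))
(1*(-8))*(4 + Y(-2, -5)) = (1*(-8))*(4 + 9*(-1*(-5) + 2*(-2))/(4*(-4 - 5))) = -8*(4 + (9/4)*(5 - 4)/(-9)) = -8*(4 + (9/4)*(-⅑)*1) = -8*(4 - ¼) = -8*15/4 = -30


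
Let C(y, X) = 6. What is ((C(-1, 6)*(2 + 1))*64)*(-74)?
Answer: -85248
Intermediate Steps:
((C(-1, 6)*(2 + 1))*64)*(-74) = ((6*(2 + 1))*64)*(-74) = ((6*3)*64)*(-74) = (18*64)*(-74) = 1152*(-74) = -85248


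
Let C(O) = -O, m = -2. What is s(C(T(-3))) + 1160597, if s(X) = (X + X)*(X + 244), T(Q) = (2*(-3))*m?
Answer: 1155029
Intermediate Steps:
T(Q) = 12 (T(Q) = (2*(-3))*(-2) = -6*(-2) = 12)
s(X) = 2*X*(244 + X) (s(X) = (2*X)*(244 + X) = 2*X*(244 + X))
s(C(T(-3))) + 1160597 = 2*(-1*12)*(244 - 1*12) + 1160597 = 2*(-12)*(244 - 12) + 1160597 = 2*(-12)*232 + 1160597 = -5568 + 1160597 = 1155029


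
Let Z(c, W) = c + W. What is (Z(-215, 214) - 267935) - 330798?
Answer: -598734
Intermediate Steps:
Z(c, W) = W + c
(Z(-215, 214) - 267935) - 330798 = ((214 - 215) - 267935) - 330798 = (-1 - 267935) - 330798 = -267936 - 330798 = -598734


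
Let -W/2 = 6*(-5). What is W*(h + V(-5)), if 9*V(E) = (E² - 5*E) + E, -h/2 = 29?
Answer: -3180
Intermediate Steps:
h = -58 (h = -2*29 = -58)
V(E) = -4*E/9 + E²/9 (V(E) = ((E² - 5*E) + E)/9 = (E² - 4*E)/9 = -4*E/9 + E²/9)
W = 60 (W = -12*(-5) = -2*(-30) = 60)
W*(h + V(-5)) = 60*(-58 + (⅑)*(-5)*(-4 - 5)) = 60*(-58 + (⅑)*(-5)*(-9)) = 60*(-58 + 5) = 60*(-53) = -3180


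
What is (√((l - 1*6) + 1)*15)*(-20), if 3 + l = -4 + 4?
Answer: -600*I*√2 ≈ -848.53*I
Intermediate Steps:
l = -3 (l = -3 + (-4 + 4) = -3 + 0 = -3)
(√((l - 1*6) + 1)*15)*(-20) = (√((-3 - 1*6) + 1)*15)*(-20) = (√((-3 - 6) + 1)*15)*(-20) = (√(-9 + 1)*15)*(-20) = (√(-8)*15)*(-20) = ((2*I*√2)*15)*(-20) = (30*I*√2)*(-20) = -600*I*√2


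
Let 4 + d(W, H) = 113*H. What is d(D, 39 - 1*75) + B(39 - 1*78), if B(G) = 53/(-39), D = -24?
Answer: -158861/39 ≈ -4073.4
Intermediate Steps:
d(W, H) = -4 + 113*H
B(G) = -53/39 (B(G) = 53*(-1/39) = -53/39)
d(D, 39 - 1*75) + B(39 - 1*78) = (-4 + 113*(39 - 1*75)) - 53/39 = (-4 + 113*(39 - 75)) - 53/39 = (-4 + 113*(-36)) - 53/39 = (-4 - 4068) - 53/39 = -4072 - 53/39 = -158861/39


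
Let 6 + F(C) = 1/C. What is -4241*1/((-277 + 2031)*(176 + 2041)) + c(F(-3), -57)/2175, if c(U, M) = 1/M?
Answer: -176555531/160697138850 ≈ -0.0010987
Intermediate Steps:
F(C) = -6 + 1/C
-4241*1/((-277 + 2031)*(176 + 2041)) + c(F(-3), -57)/2175 = -4241*1/((-277 + 2031)*(176 + 2041)) + 1/(-57*2175) = -4241/(2217*1754) - 1/57*1/2175 = -4241/3888618 - 1/123975 = -176555531/160697138850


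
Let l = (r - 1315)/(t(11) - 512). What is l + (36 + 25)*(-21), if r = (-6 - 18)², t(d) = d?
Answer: -641042/501 ≈ -1279.5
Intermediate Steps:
r = 576 (r = (-24)² = 576)
l = 739/501 (l = (576 - 1315)/(11 - 512) = -739/(-501) = -739*(-1/501) = 739/501 ≈ 1.4750)
l + (36 + 25)*(-21) = 739/501 + (36 + 25)*(-21) = 739/501 + 61*(-21) = 739/501 - 1281 = -641042/501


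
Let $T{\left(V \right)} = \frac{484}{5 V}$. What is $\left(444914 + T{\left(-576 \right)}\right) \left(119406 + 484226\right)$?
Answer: $\frac{12085390179193}{45} \approx 2.6856 \cdot 10^{11}$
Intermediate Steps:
$T{\left(V \right)} = \frac{484}{5 V}$ ($T{\left(V \right)} = 484 \frac{1}{5 V} = \frac{484}{5 V}$)
$\left(444914 + T{\left(-576 \right)}\right) \left(119406 + 484226\right) = \left(444914 + \frac{484}{5 \left(-576\right)}\right) \left(119406 + 484226\right) = \left(444914 + \frac{484}{5} \left(- \frac{1}{576}\right)\right) 603632 = \left(444914 - \frac{121}{720}\right) 603632 = \frac{320337959}{720} \cdot 603632 = \frac{12085390179193}{45}$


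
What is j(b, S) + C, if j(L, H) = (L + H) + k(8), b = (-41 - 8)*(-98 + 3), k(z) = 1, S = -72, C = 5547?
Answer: 10131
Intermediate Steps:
b = 4655 (b = -49*(-95) = 4655)
j(L, H) = 1 + H + L (j(L, H) = (L + H) + 1 = (H + L) + 1 = 1 + H + L)
j(b, S) + C = (1 - 72 + 4655) + 5547 = 4584 + 5547 = 10131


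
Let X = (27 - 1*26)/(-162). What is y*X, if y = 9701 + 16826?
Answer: -26527/162 ≈ -163.75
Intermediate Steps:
y = 26527
X = -1/162 (X = (27 - 26)*(-1/162) = 1*(-1/162) = -1/162 ≈ -0.0061728)
y*X = 26527*(-1/162) = -26527/162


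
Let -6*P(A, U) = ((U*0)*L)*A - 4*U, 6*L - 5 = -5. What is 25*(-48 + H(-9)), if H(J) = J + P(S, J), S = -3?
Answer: -1575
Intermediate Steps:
L = 0 (L = ⅚ + (⅙)*(-5) = ⅚ - ⅚ = 0)
P(A, U) = 2*U/3 (P(A, U) = -(((U*0)*0)*A - 4*U)/6 = -((0*0)*A - 4*U)/6 = -(0*A - 4*U)/6 = -(0 - 4*U)/6 = -(-2)*U/3 = 2*U/3)
H(J) = 5*J/3 (H(J) = J + 2*J/3 = 5*J/3)
25*(-48 + H(-9)) = 25*(-48 + (5/3)*(-9)) = 25*(-48 - 15) = 25*(-63) = -1575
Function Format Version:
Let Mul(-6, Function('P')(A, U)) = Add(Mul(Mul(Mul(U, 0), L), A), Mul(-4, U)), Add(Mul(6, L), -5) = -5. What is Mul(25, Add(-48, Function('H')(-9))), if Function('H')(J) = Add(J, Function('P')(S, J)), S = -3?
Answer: -1575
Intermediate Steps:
L = 0 (L = Add(Rational(5, 6), Mul(Rational(1, 6), -5)) = Add(Rational(5, 6), Rational(-5, 6)) = 0)
Function('P')(A, U) = Mul(Rational(2, 3), U) (Function('P')(A, U) = Mul(Rational(-1, 6), Add(Mul(Mul(Mul(U, 0), 0), A), Mul(-4, U))) = Mul(Rational(-1, 6), Add(Mul(Mul(0, 0), A), Mul(-4, U))) = Mul(Rational(-1, 6), Add(Mul(0, A), Mul(-4, U))) = Mul(Rational(-1, 6), Add(0, Mul(-4, U))) = Mul(Rational(-1, 6), Mul(-4, U)) = Mul(Rational(2, 3), U))
Function('H')(J) = Mul(Rational(5, 3), J) (Function('H')(J) = Add(J, Mul(Rational(2, 3), J)) = Mul(Rational(5, 3), J))
Mul(25, Add(-48, Function('H')(-9))) = Mul(25, Add(-48, Mul(Rational(5, 3), -9))) = Mul(25, Add(-48, -15)) = Mul(25, -63) = -1575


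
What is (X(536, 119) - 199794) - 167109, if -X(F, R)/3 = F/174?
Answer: -10640455/29 ≈ -3.6691e+5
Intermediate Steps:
X(F, R) = -F/58 (X(F, R) = -3*F/174 = -F/58)
(X(536, 119) - 199794) - 167109 = (-1/58*536 - 199794) - 167109 = (-268/29 - 199794) - 167109 = -5794294/29 - 167109 = -10640455/29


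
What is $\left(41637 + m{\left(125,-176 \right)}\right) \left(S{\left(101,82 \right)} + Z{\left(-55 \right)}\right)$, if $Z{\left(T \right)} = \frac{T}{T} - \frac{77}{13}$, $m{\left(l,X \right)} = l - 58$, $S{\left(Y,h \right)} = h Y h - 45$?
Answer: $28320105304$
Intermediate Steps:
$S{\left(Y,h \right)} = -45 + Y h^{2}$ ($S{\left(Y,h \right)} = Y h h - 45 = Y h^{2} - 45 = -45 + Y h^{2}$)
$m{\left(l,X \right)} = -58 + l$ ($m{\left(l,X \right)} = l - 58 = -58 + l$)
$Z{\left(T \right)} = - \frac{64}{13}$ ($Z{\left(T \right)} = 1 - \frac{77}{13} = - \frac{64}{13}$)
$\left(41637 + m{\left(125,-176 \right)}\right) \left(S{\left(101,82 \right)} + Z{\left(-55 \right)}\right) = \left(41637 + \left(-58 + 125\right)\right) \left(\left(-45 + 101 \cdot 82^{2}\right) - \frac{64}{13}\right) = \left(41637 + 67\right) \left(\left(-45 + 101 \cdot 6724\right) - \frac{64}{13}\right) = 41704 \left(\left(-45 + 679124\right) - \frac{64}{13}\right) = 41704 \left(679079 - \frac{64}{13}\right) = 41704 \cdot \frac{8827963}{13} = 28320105304$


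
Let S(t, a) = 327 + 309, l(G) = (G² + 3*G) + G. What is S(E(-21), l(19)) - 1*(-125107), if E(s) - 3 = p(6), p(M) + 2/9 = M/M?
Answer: 125743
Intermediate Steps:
p(M) = 7/9 (p(M) = -2/9 + M/M = -2/9 + 1 = 7/9)
E(s) = 34/9 (E(s) = 3 + 7/9 = 34/9)
l(G) = G² + 4*G
S(t, a) = 636
S(E(-21), l(19)) - 1*(-125107) = 636 - 1*(-125107) = 636 + 125107 = 125743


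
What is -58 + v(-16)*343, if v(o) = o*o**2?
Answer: -1404986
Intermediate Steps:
v(o) = o**3
-58 + v(-16)*343 = -58 + (-16)**3*343 = -58 - 4096*343 = -58 - 1404928 = -1404986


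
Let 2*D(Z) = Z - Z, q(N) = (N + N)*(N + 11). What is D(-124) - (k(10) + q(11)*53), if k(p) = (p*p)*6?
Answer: -26252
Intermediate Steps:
k(p) = 6*p² (k(p) = p²*6 = 6*p²)
q(N) = 2*N*(11 + N) (q(N) = (2*N)*(11 + N) = 2*N*(11 + N))
D(Z) = 0 (D(Z) = (Z - Z)/2 = (½)*0 = 0)
D(-124) - (k(10) + q(11)*53) = 0 - (6*10² + (2*11*(11 + 11))*53) = 0 - (6*100 + (2*11*22)*53) = 0 - (600 + 484*53) = 0 - (600 + 25652) = 0 - 1*26252 = 0 - 26252 = -26252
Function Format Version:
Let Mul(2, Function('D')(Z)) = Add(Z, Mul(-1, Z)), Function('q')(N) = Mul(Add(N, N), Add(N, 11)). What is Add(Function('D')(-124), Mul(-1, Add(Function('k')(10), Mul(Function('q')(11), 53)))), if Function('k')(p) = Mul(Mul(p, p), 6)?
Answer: -26252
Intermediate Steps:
Function('k')(p) = Mul(6, Pow(p, 2)) (Function('k')(p) = Mul(Pow(p, 2), 6) = Mul(6, Pow(p, 2)))
Function('q')(N) = Mul(2, N, Add(11, N)) (Function('q')(N) = Mul(Mul(2, N), Add(11, N)) = Mul(2, N, Add(11, N)))
Function('D')(Z) = 0 (Function('D')(Z) = Mul(Rational(1, 2), Add(Z, Mul(-1, Z))) = Mul(Rational(1, 2), 0) = 0)
Add(Function('D')(-124), Mul(-1, Add(Function('k')(10), Mul(Function('q')(11), 53)))) = Add(0, Mul(-1, Add(Mul(6, Pow(10, 2)), Mul(Mul(2, 11, Add(11, 11)), 53)))) = Add(0, Mul(-1, Add(Mul(6, 100), Mul(Mul(2, 11, 22), 53)))) = Add(0, Mul(-1, Add(600, Mul(484, 53)))) = Add(0, Mul(-1, Add(600, 25652))) = Add(0, Mul(-1, 26252)) = Add(0, -26252) = -26252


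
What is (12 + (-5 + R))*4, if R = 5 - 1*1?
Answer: 44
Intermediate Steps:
R = 4 (R = 5 - 1 = 4)
(12 + (-5 + R))*4 = (12 + (-5 + 4))*4 = (12 - 1)*4 = 11*4 = 44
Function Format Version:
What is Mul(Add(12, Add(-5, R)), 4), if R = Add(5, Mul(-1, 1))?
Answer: 44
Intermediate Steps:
R = 4 (R = Add(5, -1) = 4)
Mul(Add(12, Add(-5, R)), 4) = Mul(Add(12, Add(-5, 4)), 4) = Mul(Add(12, -1), 4) = Mul(11, 4) = 44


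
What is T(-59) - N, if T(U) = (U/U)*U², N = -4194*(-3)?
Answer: -9101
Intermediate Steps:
N = 12582
T(U) = U² (T(U) = 1*U² = U²)
T(-59) - N = (-59)² - 1*12582 = 3481 - 12582 = -9101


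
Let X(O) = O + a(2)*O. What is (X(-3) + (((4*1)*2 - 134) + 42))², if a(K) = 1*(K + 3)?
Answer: 10404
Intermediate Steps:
a(K) = 3 + K (a(K) = 1*(3 + K) = 3 + K)
X(O) = 6*O (X(O) = O + (3 + 2)*O = O + 5*O = 6*O)
(X(-3) + (((4*1)*2 - 134) + 42))² = (6*(-3) + (((4*1)*2 - 134) + 42))² = (-18 + ((4*2 - 134) + 42))² = (-18 + ((8 - 134) + 42))² = (-18 + (-126 + 42))² = (-18 - 84)² = (-102)² = 10404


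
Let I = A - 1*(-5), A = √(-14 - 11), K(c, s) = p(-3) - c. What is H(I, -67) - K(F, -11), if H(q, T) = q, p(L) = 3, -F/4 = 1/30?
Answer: 28/15 + 5*I ≈ 1.8667 + 5.0*I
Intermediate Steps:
F = -2/15 (F = -4/30 = -4*1/30 = -2/15 ≈ -0.13333)
K(c, s) = 3 - c
A = 5*I (A = √(-25) = 5*I ≈ 5.0*I)
I = 5 + 5*I (I = 5*I - 1*(-5) = 5*I + 5 = 5 + 5*I ≈ 5.0 + 5.0*I)
H(I, -67) - K(F, -11) = (5 + 5*I) - (3 - 1*(-2/15)) = (5 + 5*I) - (3 + 2/15) = (5 + 5*I) - 1*47/15 = (5 + 5*I) - 47/15 = 28/15 + 5*I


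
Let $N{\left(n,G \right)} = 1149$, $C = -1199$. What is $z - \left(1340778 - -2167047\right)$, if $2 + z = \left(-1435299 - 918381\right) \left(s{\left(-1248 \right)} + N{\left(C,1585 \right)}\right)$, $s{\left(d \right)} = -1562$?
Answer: $968562013$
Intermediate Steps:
$z = 972069838$ ($z = -2 + \left(-1435299 - 918381\right) \left(-1562 + 1149\right) = -2 - -972069840 = -2 + 972069840 = 972069838$)
$z - \left(1340778 - -2167047\right) = 972069838 - \left(1340778 - -2167047\right) = 972069838 - \left(1340778 + 2167047\right) = 972069838 - 3507825 = 968562013$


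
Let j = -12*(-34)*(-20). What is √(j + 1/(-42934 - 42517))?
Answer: I*√59583287037611/85451 ≈ 90.333*I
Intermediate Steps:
j = -8160 (j = 408*(-20) = -8160)
√(j + 1/(-42934 - 42517)) = √(-8160 + 1/(-42934 - 42517)) = √(-8160 + 1/(-85451)) = √(-8160 - 1/85451) = √(-697280161/85451) = I*√59583287037611/85451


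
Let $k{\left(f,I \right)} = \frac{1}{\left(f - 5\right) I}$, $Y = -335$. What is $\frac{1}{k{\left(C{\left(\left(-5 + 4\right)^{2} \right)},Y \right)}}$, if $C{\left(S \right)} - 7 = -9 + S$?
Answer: $2010$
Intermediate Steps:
$C{\left(S \right)} = -2 + S$ ($C{\left(S \right)} = 7 + \left(-9 + S\right) = -2 + S$)
$k{\left(f,I \right)} = \frac{1}{I \left(-5 + f\right)}$ ($k{\left(f,I \right)} = \frac{1}{\left(-5 + f\right) I} = \frac{1}{I \left(-5 + f\right)}$)
$\frac{1}{k{\left(C{\left(\left(-5 + 4\right)^{2} \right)},Y \right)}} = \frac{1}{\frac{1}{-335} \frac{1}{-5 - \left(2 - \left(-5 + 4\right)^{2}\right)}} = \frac{1}{\left(- \frac{1}{335}\right) \frac{1}{-5 - \left(2 - \left(-1\right)^{2}\right)}} = \frac{1}{\left(- \frac{1}{335}\right) \frac{1}{-5 + \left(-2 + 1\right)}} = \frac{1}{\left(- \frac{1}{335}\right) \frac{1}{-5 - 1}} = \frac{1}{\left(- \frac{1}{335}\right) \frac{1}{-6}} = \frac{1}{\left(- \frac{1}{335}\right) \left(- \frac{1}{6}\right)} = \frac{1}{\frac{1}{2010}} = 2010$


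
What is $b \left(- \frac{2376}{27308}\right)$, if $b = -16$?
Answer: $\frac{9504}{6827} \approx 1.3921$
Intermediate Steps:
$b \left(- \frac{2376}{27308}\right) = - 16 \left(- \frac{2376}{27308}\right) = - 16 \left(\left(-2376\right) \frac{1}{27308}\right) = \left(-16\right) \left(- \frac{594}{6827}\right) = \frac{9504}{6827}$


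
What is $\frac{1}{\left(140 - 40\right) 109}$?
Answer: $\frac{1}{10900} \approx 9.1743 \cdot 10^{-5}$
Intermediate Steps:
$\frac{1}{\left(140 - 40\right) 109} = \frac{1}{100 \cdot 109} = \frac{1}{10900}$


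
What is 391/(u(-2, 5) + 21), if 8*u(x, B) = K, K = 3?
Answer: 3128/171 ≈ 18.292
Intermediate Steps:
u(x, B) = 3/8 (u(x, B) = (1/8)*3 = 3/8)
391/(u(-2, 5) + 21) = 391/(3/8 + 21) = 391/(171/8) = 391*(8/171) = 3128/171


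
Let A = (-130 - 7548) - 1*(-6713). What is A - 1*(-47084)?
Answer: 46119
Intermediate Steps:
A = -965 (A = -7678 + 6713 = -965)
A - 1*(-47084) = -965 - 1*(-47084) = -965 + 47084 = 46119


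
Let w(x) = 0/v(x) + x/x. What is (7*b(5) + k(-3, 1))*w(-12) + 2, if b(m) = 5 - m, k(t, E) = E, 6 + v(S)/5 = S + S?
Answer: 3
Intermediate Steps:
v(S) = -30 + 10*S (v(S) = -30 + 5*(S + S) = -30 + 5*(2*S) = -30 + 10*S)
w(x) = 1 (w(x) = 0/(-30 + 10*x) + x/x = 0 + 1 = 1)
(7*b(5) + k(-3, 1))*w(-12) + 2 = (7*(5 - 1*5) + 1)*1 + 2 = (7*(5 - 5) + 1)*1 + 2 = (7*0 + 1)*1 + 2 = (0 + 1)*1 + 2 = 1*1 + 2 = 1 + 2 = 3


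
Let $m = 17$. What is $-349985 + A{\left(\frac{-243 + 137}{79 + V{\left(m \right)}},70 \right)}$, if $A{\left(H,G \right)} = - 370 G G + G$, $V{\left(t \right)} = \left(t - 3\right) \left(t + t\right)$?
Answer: $-2162915$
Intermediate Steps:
$V{\left(t \right)} = 2 t \left(-3 + t\right)$ ($V{\left(t \right)} = \left(-3 + t\right) 2 t = 2 t \left(-3 + t\right)$)
$A{\left(H,G \right)} = G - 370 G^{2}$ ($A{\left(H,G \right)} = - 370 G^{2} + G = G - 370 G^{2}$)
$-349985 + A{\left(\frac{-243 + 137}{79 + V{\left(m \right)}},70 \right)} = -349985 + 70 \left(1 - 25900\right) = -349985 + 70 \left(-25899\right) = -349985 - 1812930 = -2162915$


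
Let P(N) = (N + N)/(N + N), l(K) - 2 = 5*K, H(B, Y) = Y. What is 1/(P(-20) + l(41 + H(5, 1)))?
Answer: 1/213 ≈ 0.0046948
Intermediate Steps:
l(K) = 2 + 5*K
P(N) = 1 (P(N) = (2*N)/((2*N)) = (2*N)*(1/(2*N)) = 1)
1/(P(-20) + l(41 + H(5, 1))) = 1/(1 + (2 + 5*(41 + 1))) = 1/(1 + (2 + 5*42)) = 1/(1 + (2 + 210)) = 1/(1 + 212) = 1/213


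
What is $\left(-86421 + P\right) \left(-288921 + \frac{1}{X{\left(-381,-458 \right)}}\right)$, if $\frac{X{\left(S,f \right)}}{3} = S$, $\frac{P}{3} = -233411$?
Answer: $\frac{28864669349824}{127} \approx 2.2728 \cdot 10^{11}$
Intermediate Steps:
$P = -700233$ ($P = 3 \left(-233411\right) = -700233$)
$X{\left(S,f \right)} = 3 S$
$\left(-86421 + P\right) \left(-288921 + \frac{1}{X{\left(-381,-458 \right)}}\right) = \left(-86421 - 700233\right) \left(-288921 + \frac{1}{3 \left(-381\right)}\right) = - 786654 \left(-288921 + \frac{1}{-1143}\right) = - 786654 \left(-288921 - \frac{1}{1143}\right) = \left(-786654\right) \left(- \frac{330236704}{1143}\right) = \frac{28864669349824}{127}$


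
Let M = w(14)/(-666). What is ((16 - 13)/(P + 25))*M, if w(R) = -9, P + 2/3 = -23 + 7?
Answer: 9/1850 ≈ 0.0048649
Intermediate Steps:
P = -50/3 (P = -⅔ + (-23 + 7) = -⅔ - 16 = -50/3 ≈ -16.667)
M = 1/74 (M = -9/(-666) = -9*(-1/666) = 1/74 ≈ 0.013514)
((16 - 13)/(P + 25))*M = ((16 - 13)/(-50/3 + 25))*(1/74) = (3/(25/3))*(1/74) = (3*(3/25))*(1/74) = (9/25)*(1/74) = 9/1850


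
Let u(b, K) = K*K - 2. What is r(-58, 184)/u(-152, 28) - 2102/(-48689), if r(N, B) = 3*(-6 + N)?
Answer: -3852262/19037399 ≈ -0.20235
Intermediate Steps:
r(N, B) = -18 + 3*N
u(b, K) = -2 + K**2 (u(b, K) = K**2 - 2 = -2 + K**2)
r(-58, 184)/u(-152, 28) - 2102/(-48689) = (-18 + 3*(-58))/(-2 + 28**2) - 2102/(-48689) = (-18 - 174)/(-2 + 784) - 2102*(-1/48689) = -192/782 + 2102/48689 = -192*1/782 + 2102/48689 = -96/391 + 2102/48689 = -3852262/19037399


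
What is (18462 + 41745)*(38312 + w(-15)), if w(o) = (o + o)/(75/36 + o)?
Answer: 71510503008/31 ≈ 2.3068e+9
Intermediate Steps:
w(o) = 2*o/(25/12 + o) (w(o) = (2*o)/(75*(1/36) + o) = (2*o)/(25/12 + o) = 2*o/(25/12 + o))
(18462 + 41745)*(38312 + w(-15)) = (18462 + 41745)*(38312 + 24*(-15)/(25 + 12*(-15))) = 60207*(38312 + 24*(-15)/(25 - 180)) = 60207*(38312 + 24*(-15)/(-155)) = 60207*(38312 + 24*(-15)*(-1/155)) = 60207*(38312 + 72/31) = 60207*(1187744/31) = 71510503008/31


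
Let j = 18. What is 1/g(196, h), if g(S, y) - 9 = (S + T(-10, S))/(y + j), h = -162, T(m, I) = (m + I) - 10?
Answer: 12/77 ≈ 0.15584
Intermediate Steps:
T(m, I) = -10 + I + m (T(m, I) = (I + m) - 10 = -10 + I + m)
g(S, y) = 9 + (-20 + 2*S)/(18 + y) (g(S, y) = 9 + (S + (-10 + S - 10))/(y + 18) = 9 + (S + (-20 + S))/(18 + y) = 9 + (-20 + 2*S)/(18 + y))
1/g(196, h) = 1/((142 + 2*196 + 9*(-162))/(18 - 162)) = 1/((142 + 392 - 1458)/(-144)) = 1/(-1/144*(-924)) = 1/(77/12) = 12/77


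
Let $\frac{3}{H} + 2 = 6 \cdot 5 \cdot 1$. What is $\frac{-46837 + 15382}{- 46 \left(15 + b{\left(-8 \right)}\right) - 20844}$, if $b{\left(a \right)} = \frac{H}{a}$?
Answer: $\frac{391440}{267971} \approx 1.4608$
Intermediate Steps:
$H = \frac{3}{28}$ ($H = \frac{3}{-2 + 6 \cdot 5 \cdot 1} = \frac{3}{-2 + 30 \cdot 1} = \frac{3}{-2 + 30} = \frac{3}{28} \approx 0.10714$)
$b{\left(a \right)} = \frac{3}{28 a}$
$\frac{-46837 + 15382}{- 46 \left(15 + b{\left(-8 \right)}\right) - 20844} = \frac{-46837 + 15382}{- 46 \left(15 + \frac{3}{28 \left(-8\right)}\right) - 20844} = - \frac{31455}{- 46 \left(15 + \frac{3}{28} \left(- \frac{1}{8}\right)\right) - 20844} = - \frac{31455}{- 46 \left(15 - \frac{3}{224}\right) - 20844} = - \frac{31455}{\left(-46\right) \frac{3357}{224} - 20844} = - \frac{31455}{- \frac{77211}{112} - 20844} = - \frac{31455}{- \frac{2411739}{112}} = \left(-31455\right) \left(- \frac{112}{2411739}\right) = \frac{391440}{267971}$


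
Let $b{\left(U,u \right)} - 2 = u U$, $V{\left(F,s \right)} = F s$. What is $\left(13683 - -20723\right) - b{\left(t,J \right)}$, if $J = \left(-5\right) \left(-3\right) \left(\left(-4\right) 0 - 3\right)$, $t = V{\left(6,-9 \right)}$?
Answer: $31974$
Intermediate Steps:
$t = -54$ ($t = 6 \left(-9\right) = -54$)
$J = -45$ ($J = 15 \left(0 - 3\right) = 15 \left(-3\right) = -45$)
$b{\left(U,u \right)} = 2 + U u$ ($b{\left(U,u \right)} = 2 + u U = 2 + U u$)
$\left(13683 - -20723\right) - b{\left(t,J \right)} = \left(13683 - -20723\right) - \left(2 - -2430\right) = \left(13683 + 20723\right) - \left(2 + 2430\right) = 34406 - 2432 = 31974$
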